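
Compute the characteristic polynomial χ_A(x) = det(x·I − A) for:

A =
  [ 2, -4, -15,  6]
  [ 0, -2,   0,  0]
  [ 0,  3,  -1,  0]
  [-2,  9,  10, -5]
x^4 + 6*x^3 + 13*x^2 + 12*x + 4

Expanding det(x·I − A) (e.g. by cofactor expansion or by noting that A is similar to its Jordan form J, which has the same characteristic polynomial as A) gives
  χ_A(x) = x^4 + 6*x^3 + 13*x^2 + 12*x + 4
which factors as (x + 1)^2*(x + 2)^2. The eigenvalues (with algebraic multiplicities) are λ = -2 with multiplicity 2, λ = -1 with multiplicity 2.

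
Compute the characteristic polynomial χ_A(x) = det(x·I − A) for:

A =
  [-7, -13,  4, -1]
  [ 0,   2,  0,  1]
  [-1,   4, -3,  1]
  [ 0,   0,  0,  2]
x^4 + 6*x^3 - 11*x^2 - 60*x + 100

Expanding det(x·I − A) (e.g. by cofactor expansion or by noting that A is similar to its Jordan form J, which has the same characteristic polynomial as A) gives
  χ_A(x) = x^4 + 6*x^3 - 11*x^2 - 60*x + 100
which factors as (x - 2)^2*(x + 5)^2. The eigenvalues (with algebraic multiplicities) are λ = -5 with multiplicity 2, λ = 2 with multiplicity 2.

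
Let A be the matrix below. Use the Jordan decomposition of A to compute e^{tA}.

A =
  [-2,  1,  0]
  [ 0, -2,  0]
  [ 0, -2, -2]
e^{tA} =
  [exp(-2*t), t*exp(-2*t), 0]
  [0, exp(-2*t), 0]
  [0, -2*t*exp(-2*t), exp(-2*t)]

Strategy: write A = P · J · P⁻¹ where J is a Jordan canonical form, so e^{tA} = P · e^{tJ} · P⁻¹, and e^{tJ} can be computed block-by-block.

A has Jordan form
J =
  [-2,  1,  0]
  [ 0, -2,  0]
  [ 0,  0, -2]
(up to reordering of blocks).

Per-block formulas:
  For a 2×2 Jordan block J_2(-2): exp(t · J_2(-2)) = e^(-2t)·(I + t·N), where N is the 2×2 nilpotent shift.
  For a 1×1 block at λ = -2: exp(t · [-2]) = [e^(-2t)].

After assembling e^{tJ} and conjugating by P, we get:

e^{tA} =
  [exp(-2*t), t*exp(-2*t), 0]
  [0, exp(-2*t), 0]
  [0, -2*t*exp(-2*t), exp(-2*t)]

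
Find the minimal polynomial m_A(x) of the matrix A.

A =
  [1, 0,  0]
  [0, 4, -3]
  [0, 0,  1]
x^2 - 5*x + 4

The characteristic polynomial is χ_A(x) = (x - 4)*(x - 1)^2, so the eigenvalues are known. The minimal polynomial is
  m_A(x) = Π_λ (x − λ)^{k_λ}
where k_λ is the size of the *largest* Jordan block for λ (equivalently, the smallest k with (A − λI)^k v = 0 for every generalised eigenvector v of λ).

  λ = 1: largest Jordan block has size 1, contributing (x − 1)
  λ = 4: largest Jordan block has size 1, contributing (x − 4)

So m_A(x) = (x - 4)*(x - 1) = x^2 - 5*x + 4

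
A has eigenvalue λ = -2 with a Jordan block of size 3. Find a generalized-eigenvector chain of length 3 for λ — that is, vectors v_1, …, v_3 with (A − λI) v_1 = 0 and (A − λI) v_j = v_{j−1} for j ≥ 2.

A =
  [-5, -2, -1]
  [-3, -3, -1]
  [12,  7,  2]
A Jordan chain for λ = -2 of length 3:
v_1 = (3, 0, -9)ᵀ
v_2 = (-3, -3, 12)ᵀ
v_3 = (1, 0, 0)ᵀ

Let N = A − (-2)·I. We want v_3 with N^3 v_3 = 0 but N^2 v_3 ≠ 0; then v_{j-1} := N · v_j for j = 3, …, 2.

Pick v_3 = (1, 0, 0)ᵀ.
Then v_2 = N · v_3 = (-3, -3, 12)ᵀ.
Then v_1 = N · v_2 = (3, 0, -9)ᵀ.

Sanity check: (A − (-2)·I) v_1 = (0, 0, 0)ᵀ = 0. ✓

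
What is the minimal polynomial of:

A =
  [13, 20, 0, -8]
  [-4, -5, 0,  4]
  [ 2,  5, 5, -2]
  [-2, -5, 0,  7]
x^2 - 10*x + 25

The characteristic polynomial is χ_A(x) = (x - 5)^4, so the eigenvalues are known. The minimal polynomial is
  m_A(x) = Π_λ (x − λ)^{k_λ}
where k_λ is the size of the *largest* Jordan block for λ (equivalently, the smallest k with (A − λI)^k v = 0 for every generalised eigenvector v of λ).

  λ = 5: largest Jordan block has size 2, contributing (x − 5)^2

So m_A(x) = (x - 5)^2 = x^2 - 10*x + 25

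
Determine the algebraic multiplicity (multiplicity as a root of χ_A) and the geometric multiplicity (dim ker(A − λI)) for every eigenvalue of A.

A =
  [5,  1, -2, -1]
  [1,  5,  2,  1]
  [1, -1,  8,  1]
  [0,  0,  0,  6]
λ = 6: alg = 4, geom = 3

Step 1 — factor the characteristic polynomial to read off the algebraic multiplicities:
  χ_A(x) = (x - 6)^4

Step 2 — compute geometric multiplicities via the rank-nullity identity g(λ) = n − rank(A − λI):
  rank(A − (6)·I) = 1, so dim ker(A − (6)·I) = n − 1 = 3

Summary:
  λ = 6: algebraic multiplicity = 4, geometric multiplicity = 3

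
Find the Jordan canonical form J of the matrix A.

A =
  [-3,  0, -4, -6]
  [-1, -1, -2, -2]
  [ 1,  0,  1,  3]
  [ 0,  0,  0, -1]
J_2(-1) ⊕ J_2(-1)

The characteristic polynomial is
  det(x·I − A) = x^4 + 4*x^3 + 6*x^2 + 4*x + 1 = (x + 1)^4

Eigenvalues and multiplicities (the geometric multiplicity of λ is n − rank(A − λI), which equals the number of Jordan blocks for λ):
  λ = -1: algebraic multiplicity = 4, geometric multiplicity = 2

Determining the block sizes for each eigenvalue:
  λ = -1: with am = 4 and gm = 2, the partition is not yet determined (e.g. several partitions of 4 into 2 parts exist). Let N = A − (-1)·I. Computing rank(N^1) = 2, rank(N^2) = 0; the number of blocks of size ≥ j is rank(N^{j−1}) − rank(N^j), giving [2, 2]. So we have 2 block(s) of size 2 → block sizes [2, 2]

Assembling the blocks gives a Jordan form
J =
  [-1,  1,  0,  0]
  [ 0, -1,  0,  0]
  [ 0,  0, -1,  1]
  [ 0,  0,  0, -1]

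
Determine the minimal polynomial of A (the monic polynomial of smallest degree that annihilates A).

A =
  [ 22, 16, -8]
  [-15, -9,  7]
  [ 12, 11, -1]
x^3 - 12*x^2 + 48*x - 64

The characteristic polynomial is χ_A(x) = (x - 4)^3, so the eigenvalues are known. The minimal polynomial is
  m_A(x) = Π_λ (x − λ)^{k_λ}
where k_λ is the size of the *largest* Jordan block for λ (equivalently, the smallest k with (A − λI)^k v = 0 for every generalised eigenvector v of λ).

  λ = 4: largest Jordan block has size 3, contributing (x − 4)^3

So m_A(x) = (x - 4)^3 = x^3 - 12*x^2 + 48*x - 64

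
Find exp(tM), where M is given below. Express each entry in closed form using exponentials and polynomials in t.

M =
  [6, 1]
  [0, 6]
e^{tM} =
  [exp(6*t), t*exp(6*t)]
  [0, exp(6*t)]

Strategy: write M = P · J · P⁻¹ where J is a Jordan canonical form, so e^{tM} = P · e^{tJ} · P⁻¹, and e^{tJ} can be computed block-by-block.

M has Jordan form
J =
  [6, 1]
  [0, 6]
(up to reordering of blocks).

Per-block formulas:
  For a 2×2 Jordan block J_2(6): exp(t · J_2(6)) = e^(6t)·(I + t·N), where N is the 2×2 nilpotent shift.

After assembling e^{tJ} and conjugating by P, we get:

e^{tM} =
  [exp(6*t), t*exp(6*t)]
  [0, exp(6*t)]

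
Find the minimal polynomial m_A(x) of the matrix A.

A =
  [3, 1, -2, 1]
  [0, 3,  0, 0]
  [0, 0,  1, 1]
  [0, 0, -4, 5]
x^2 - 6*x + 9

The characteristic polynomial is χ_A(x) = (x - 3)^4, so the eigenvalues are known. The minimal polynomial is
  m_A(x) = Π_λ (x − λ)^{k_λ}
where k_λ is the size of the *largest* Jordan block for λ (equivalently, the smallest k with (A − λI)^k v = 0 for every generalised eigenvector v of λ).

  λ = 3: largest Jordan block has size 2, contributing (x − 3)^2

So m_A(x) = (x - 3)^2 = x^2 - 6*x + 9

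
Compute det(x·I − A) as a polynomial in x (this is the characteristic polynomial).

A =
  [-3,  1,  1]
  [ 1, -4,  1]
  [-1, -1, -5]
x^3 + 12*x^2 + 48*x + 64

Expanding det(x·I − A) (e.g. by cofactor expansion or by noting that A is similar to its Jordan form J, which has the same characteristic polynomial as A) gives
  χ_A(x) = x^3 + 12*x^2 + 48*x + 64
which factors as (x + 4)^3. The eigenvalues (with algebraic multiplicities) are λ = -4 with multiplicity 3.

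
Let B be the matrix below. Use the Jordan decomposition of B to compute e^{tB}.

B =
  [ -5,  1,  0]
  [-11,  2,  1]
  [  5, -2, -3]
e^{tB} =
  [-t^2*exp(-2*t) - 3*t*exp(-2*t) + exp(-2*t), t^2*exp(-2*t)/2 + t*exp(-2*t), t^2*exp(-2*t)/2]
  [-3*t^2*exp(-2*t) - 11*t*exp(-2*t), 3*t^2*exp(-2*t)/2 + 4*t*exp(-2*t) + exp(-2*t), 3*t^2*exp(-2*t)/2 + t*exp(-2*t)]
  [t^2*exp(-2*t) + 5*t*exp(-2*t), -t^2*exp(-2*t)/2 - 2*t*exp(-2*t), -t^2*exp(-2*t)/2 - t*exp(-2*t) + exp(-2*t)]

Strategy: write B = P · J · P⁻¹ where J is a Jordan canonical form, so e^{tB} = P · e^{tJ} · P⁻¹, and e^{tJ} can be computed block-by-block.

B has Jordan form
J =
  [-2,  1,  0]
  [ 0, -2,  1]
  [ 0,  0, -2]
(up to reordering of blocks).

Per-block formulas:
  For a 3×3 Jordan block J_3(-2): exp(t · J_3(-2)) = e^(-2t)·(I + t·N + (t^2/2)·N^2), where N is the 3×3 nilpotent shift.

After assembling e^{tJ} and conjugating by P, we get:

e^{tB} =
  [-t^2*exp(-2*t) - 3*t*exp(-2*t) + exp(-2*t), t^2*exp(-2*t)/2 + t*exp(-2*t), t^2*exp(-2*t)/2]
  [-3*t^2*exp(-2*t) - 11*t*exp(-2*t), 3*t^2*exp(-2*t)/2 + 4*t*exp(-2*t) + exp(-2*t), 3*t^2*exp(-2*t)/2 + t*exp(-2*t)]
  [t^2*exp(-2*t) + 5*t*exp(-2*t), -t^2*exp(-2*t)/2 - 2*t*exp(-2*t), -t^2*exp(-2*t)/2 - t*exp(-2*t) + exp(-2*t)]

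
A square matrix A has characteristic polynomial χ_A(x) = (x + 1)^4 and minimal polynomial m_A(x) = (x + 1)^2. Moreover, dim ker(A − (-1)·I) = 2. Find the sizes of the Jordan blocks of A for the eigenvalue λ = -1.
Block sizes for λ = -1: [2, 2]

Step 1 — from the characteristic polynomial, algebraic multiplicity of λ = -1 is 4. From dim ker(A − (-1)·I) = 2, there are exactly 2 Jordan blocks for λ = -1.
Step 2 — from the minimal polynomial, the factor (x + 1)^2 tells us the largest block for λ = -1 has size 2.
Step 3 — with total size 4, 2 blocks, and largest block 2, the block sizes (in nonincreasing order) are [2, 2].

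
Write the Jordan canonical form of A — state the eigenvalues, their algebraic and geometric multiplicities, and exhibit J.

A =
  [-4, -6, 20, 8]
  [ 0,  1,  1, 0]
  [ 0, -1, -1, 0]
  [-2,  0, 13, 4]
J_3(0) ⊕ J_1(0)

The characteristic polynomial is
  det(x·I − A) = x^4

Eigenvalues and multiplicities (the geometric multiplicity of λ is n − rank(A − λI), which equals the number of Jordan blocks for λ):
  λ = 0: algebraic multiplicity = 4, geometric multiplicity = 2

Determining the block sizes for each eigenvalue:
  λ = 0: with am = 4 and gm = 2, the partition is not yet determined (e.g. several partitions of 4 into 2 parts exist). Let N = A − (0)·I. Computing rank(N^1) = 2, rank(N^2) = 1, rank(N^3) = 0; the number of blocks of size ≥ j is rank(N^{j−1}) − rank(N^j), giving [2, 1, 1]. So we have 1 block(s) of size 3, 1 block(s) of size 1 → block sizes [3, 1]

Assembling the blocks gives a Jordan form
J =
  [0, 1, 0, 0]
  [0, 0, 1, 0]
  [0, 0, 0, 0]
  [0, 0, 0, 0]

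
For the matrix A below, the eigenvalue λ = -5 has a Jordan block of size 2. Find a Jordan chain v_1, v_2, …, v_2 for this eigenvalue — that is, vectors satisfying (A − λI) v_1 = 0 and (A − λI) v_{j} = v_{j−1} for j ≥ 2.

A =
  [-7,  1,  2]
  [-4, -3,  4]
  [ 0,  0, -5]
A Jordan chain for λ = -5 of length 2:
v_1 = (-2, -4, 0)ᵀ
v_2 = (1, 0, 0)ᵀ

Let N = A − (-5)·I. We want v_2 with N^2 v_2 = 0 but N^1 v_2 ≠ 0; then v_{j-1} := N · v_j for j = 2, …, 2.

Pick v_2 = (1, 0, 0)ᵀ.
Then v_1 = N · v_2 = (-2, -4, 0)ᵀ.

Sanity check: (A − (-5)·I) v_1 = (0, 0, 0)ᵀ = 0. ✓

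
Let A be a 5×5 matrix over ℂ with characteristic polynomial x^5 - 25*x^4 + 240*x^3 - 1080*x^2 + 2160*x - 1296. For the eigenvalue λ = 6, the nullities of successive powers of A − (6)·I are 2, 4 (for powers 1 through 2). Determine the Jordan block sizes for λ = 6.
Block sizes for λ = 6: [2, 2]

From the dimensions of kernels of powers, the number of Jordan blocks of size at least j is d_j − d_{j−1} where d_j = dim ker(N^j) (with d_0 = 0). Computing the differences gives [2, 2].
The number of blocks of size exactly k is (#blocks of size ≥ k) − (#blocks of size ≥ k + 1), so the partition is: 2 block(s) of size 2.
In nonincreasing order the block sizes are [2, 2].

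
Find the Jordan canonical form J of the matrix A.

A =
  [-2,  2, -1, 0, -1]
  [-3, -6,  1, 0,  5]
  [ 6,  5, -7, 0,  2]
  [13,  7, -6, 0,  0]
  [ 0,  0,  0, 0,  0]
J_3(-5) ⊕ J_2(0)

The characteristic polynomial is
  det(x·I − A) = x^5 + 15*x^4 + 75*x^3 + 125*x^2 = x^2*(x + 5)^3

Eigenvalues and multiplicities (the geometric multiplicity of λ is n − rank(A − λI), which equals the number of Jordan blocks for λ):
  λ = -5: algebraic multiplicity = 3, geometric multiplicity = 1
  λ = 0: algebraic multiplicity = 2, geometric multiplicity = 1

Determining the block sizes for each eigenvalue:
  λ = -5: one block (gm = 1), so the single block has size am = 3 → block sizes [3]
  λ = 0: one block (gm = 1), so the single block has size am = 2 → block sizes [2]

Assembling the blocks gives a Jordan form
J =
  [-5,  1,  0, 0, 0]
  [ 0, -5,  1, 0, 0]
  [ 0,  0, -5, 0, 0]
  [ 0,  0,  0, 0, 1]
  [ 0,  0,  0, 0, 0]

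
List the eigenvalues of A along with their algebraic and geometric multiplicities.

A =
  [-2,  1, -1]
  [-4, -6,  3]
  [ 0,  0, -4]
λ = -4: alg = 3, geom = 1

Step 1 — factor the characteristic polynomial to read off the algebraic multiplicities:
  χ_A(x) = (x + 4)^3

Step 2 — compute geometric multiplicities via the rank-nullity identity g(λ) = n − rank(A − λI):
  rank(A − (-4)·I) = 2, so dim ker(A − (-4)·I) = n − 2 = 1

Summary:
  λ = -4: algebraic multiplicity = 3, geometric multiplicity = 1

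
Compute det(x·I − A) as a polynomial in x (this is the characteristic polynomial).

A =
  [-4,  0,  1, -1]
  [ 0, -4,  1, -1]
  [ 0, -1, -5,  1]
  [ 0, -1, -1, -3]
x^4 + 16*x^3 + 96*x^2 + 256*x + 256

Expanding det(x·I − A) (e.g. by cofactor expansion or by noting that A is similar to its Jordan form J, which has the same characteristic polynomial as A) gives
  χ_A(x) = x^4 + 16*x^3 + 96*x^2 + 256*x + 256
which factors as (x + 4)^4. The eigenvalues (with algebraic multiplicities) are λ = -4 with multiplicity 4.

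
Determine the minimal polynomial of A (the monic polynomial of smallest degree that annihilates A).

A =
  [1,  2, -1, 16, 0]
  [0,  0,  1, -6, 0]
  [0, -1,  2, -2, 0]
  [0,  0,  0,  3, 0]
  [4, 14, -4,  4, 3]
x^4 - 6*x^3 + 12*x^2 - 10*x + 3

The characteristic polynomial is χ_A(x) = (x - 3)^2*(x - 1)^3, so the eigenvalues are known. The minimal polynomial is
  m_A(x) = Π_λ (x − λ)^{k_λ}
where k_λ is the size of the *largest* Jordan block for λ (equivalently, the smallest k with (A − λI)^k v = 0 for every generalised eigenvector v of λ).

  λ = 1: largest Jordan block has size 3, contributing (x − 1)^3
  λ = 3: largest Jordan block has size 1, contributing (x − 3)

So m_A(x) = (x - 3)*(x - 1)^3 = x^4 - 6*x^3 + 12*x^2 - 10*x + 3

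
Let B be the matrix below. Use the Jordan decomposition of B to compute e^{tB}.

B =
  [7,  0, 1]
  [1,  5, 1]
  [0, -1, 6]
e^{tB} =
  [t^2*exp(6*t)/2 + t*exp(6*t) + exp(6*t), -t^2*exp(6*t)/2, t^2*exp(6*t)/2 + t*exp(6*t)]
  [t*exp(6*t), -t*exp(6*t) + exp(6*t), t*exp(6*t)]
  [-t^2*exp(6*t)/2, t^2*exp(6*t)/2 - t*exp(6*t), -t^2*exp(6*t)/2 + exp(6*t)]

Strategy: write B = P · J · P⁻¹ where J is a Jordan canonical form, so e^{tB} = P · e^{tJ} · P⁻¹, and e^{tJ} can be computed block-by-block.

B has Jordan form
J =
  [6, 1, 0]
  [0, 6, 1]
  [0, 0, 6]
(up to reordering of blocks).

Per-block formulas:
  For a 3×3 Jordan block J_3(6): exp(t · J_3(6)) = e^(6t)·(I + t·N + (t^2/2)·N^2), where N is the 3×3 nilpotent shift.

After assembling e^{tJ} and conjugating by P, we get:

e^{tB} =
  [t^2*exp(6*t)/2 + t*exp(6*t) + exp(6*t), -t^2*exp(6*t)/2, t^2*exp(6*t)/2 + t*exp(6*t)]
  [t*exp(6*t), -t*exp(6*t) + exp(6*t), t*exp(6*t)]
  [-t^2*exp(6*t)/2, t^2*exp(6*t)/2 - t*exp(6*t), -t^2*exp(6*t)/2 + exp(6*t)]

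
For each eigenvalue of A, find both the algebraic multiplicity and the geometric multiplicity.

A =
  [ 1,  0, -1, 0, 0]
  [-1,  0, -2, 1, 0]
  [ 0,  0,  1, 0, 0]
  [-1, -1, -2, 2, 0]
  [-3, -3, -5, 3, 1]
λ = 1: alg = 5, geom = 3

Step 1 — factor the characteristic polynomial to read off the algebraic multiplicities:
  χ_A(x) = (x - 1)^5

Step 2 — compute geometric multiplicities via the rank-nullity identity g(λ) = n − rank(A − λI):
  rank(A − (1)·I) = 2, so dim ker(A − (1)·I) = n − 2 = 3

Summary:
  λ = 1: algebraic multiplicity = 5, geometric multiplicity = 3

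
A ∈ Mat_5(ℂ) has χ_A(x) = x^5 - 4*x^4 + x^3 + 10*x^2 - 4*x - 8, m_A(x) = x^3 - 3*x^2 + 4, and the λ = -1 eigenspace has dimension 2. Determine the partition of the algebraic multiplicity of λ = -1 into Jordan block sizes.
Block sizes for λ = -1: [1, 1]

Step 1 — from the characteristic polynomial, algebraic multiplicity of λ = -1 is 2. From dim ker(A − (-1)·I) = 2, there are exactly 2 Jordan blocks for λ = -1.
Step 2 — from the minimal polynomial, the factor (x + 1) tells us the largest block for λ = -1 has size 1.
Step 3 — with total size 2, 2 blocks, and largest block 1, the block sizes (in nonincreasing order) are [1, 1].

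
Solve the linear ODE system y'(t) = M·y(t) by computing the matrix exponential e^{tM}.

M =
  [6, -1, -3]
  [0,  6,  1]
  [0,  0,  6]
e^{tM} =
  [exp(6*t), -t*exp(6*t), -t^2*exp(6*t)/2 - 3*t*exp(6*t)]
  [0, exp(6*t), t*exp(6*t)]
  [0, 0, exp(6*t)]

Strategy: write M = P · J · P⁻¹ where J is a Jordan canonical form, so e^{tM} = P · e^{tJ} · P⁻¹, and e^{tJ} can be computed block-by-block.

M has Jordan form
J =
  [6, 1, 0]
  [0, 6, 1]
  [0, 0, 6]
(up to reordering of blocks).

Per-block formulas:
  For a 3×3 Jordan block J_3(6): exp(t · J_3(6)) = e^(6t)·(I + t·N + (t^2/2)·N^2), where N is the 3×3 nilpotent shift.

After assembling e^{tJ} and conjugating by P, we get:

e^{tM} =
  [exp(6*t), -t*exp(6*t), -t^2*exp(6*t)/2 - 3*t*exp(6*t)]
  [0, exp(6*t), t*exp(6*t)]
  [0, 0, exp(6*t)]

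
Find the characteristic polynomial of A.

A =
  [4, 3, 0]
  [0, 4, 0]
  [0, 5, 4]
x^3 - 12*x^2 + 48*x - 64

Expanding det(x·I − A) (e.g. by cofactor expansion or by noting that A is similar to its Jordan form J, which has the same characteristic polynomial as A) gives
  χ_A(x) = x^3 - 12*x^2 + 48*x - 64
which factors as (x - 4)^3. The eigenvalues (with algebraic multiplicities) are λ = 4 with multiplicity 3.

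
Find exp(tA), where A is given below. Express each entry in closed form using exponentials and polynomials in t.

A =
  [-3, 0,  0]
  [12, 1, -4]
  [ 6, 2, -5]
e^{tA} =
  [exp(-3*t), 0, 0]
  [6*exp(-t) - 6*exp(-3*t), 2*exp(-t) - exp(-3*t), -2*exp(-t) + 2*exp(-3*t)]
  [3*exp(-t) - 3*exp(-3*t), exp(-t) - exp(-3*t), -exp(-t) + 2*exp(-3*t)]

Strategy: write A = P · J · P⁻¹ where J is a Jordan canonical form, so e^{tA} = P · e^{tJ} · P⁻¹, and e^{tJ} can be computed block-by-block.

A has Jordan form
J =
  [-3,  0,  0]
  [ 0, -3,  0]
  [ 0,  0, -1]
(up to reordering of blocks).

Per-block formulas:
  For a 1×1 block at λ = -3: exp(t · [-3]) = [e^(-3t)].
  For a 1×1 block at λ = -1: exp(t · [-1]) = [e^(-1t)].

After assembling e^{tJ} and conjugating by P, we get:

e^{tA} =
  [exp(-3*t), 0, 0]
  [6*exp(-t) - 6*exp(-3*t), 2*exp(-t) - exp(-3*t), -2*exp(-t) + 2*exp(-3*t)]
  [3*exp(-t) - 3*exp(-3*t), exp(-t) - exp(-3*t), -exp(-t) + 2*exp(-3*t)]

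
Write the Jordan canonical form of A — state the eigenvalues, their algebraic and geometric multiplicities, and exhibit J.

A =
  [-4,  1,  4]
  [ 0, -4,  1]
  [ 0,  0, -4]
J_3(-4)

The characteristic polynomial is
  det(x·I − A) = x^3 + 12*x^2 + 48*x + 64 = (x + 4)^3

Eigenvalues and multiplicities (the geometric multiplicity of λ is n − rank(A − λI), which equals the number of Jordan blocks for λ):
  λ = -4: algebraic multiplicity = 3, geometric multiplicity = 1

Determining the block sizes for each eigenvalue:
  λ = -4: one block (gm = 1), so the single block has size am = 3 → block sizes [3]

Assembling the blocks gives a Jordan form
J =
  [-4,  1,  0]
  [ 0, -4,  1]
  [ 0,  0, -4]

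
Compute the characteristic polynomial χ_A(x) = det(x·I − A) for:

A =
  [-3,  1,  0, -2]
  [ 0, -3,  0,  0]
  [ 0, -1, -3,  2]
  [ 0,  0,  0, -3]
x^4 + 12*x^3 + 54*x^2 + 108*x + 81

Expanding det(x·I − A) (e.g. by cofactor expansion or by noting that A is similar to its Jordan form J, which has the same characteristic polynomial as A) gives
  χ_A(x) = x^4 + 12*x^3 + 54*x^2 + 108*x + 81
which factors as (x + 3)^4. The eigenvalues (with algebraic multiplicities) are λ = -3 with multiplicity 4.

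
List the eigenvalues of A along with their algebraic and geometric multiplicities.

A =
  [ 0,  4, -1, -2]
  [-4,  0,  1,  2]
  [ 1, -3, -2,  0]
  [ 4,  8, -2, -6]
λ = -2: alg = 4, geom = 2

Step 1 — factor the characteristic polynomial to read off the algebraic multiplicities:
  χ_A(x) = (x + 2)^4

Step 2 — compute geometric multiplicities via the rank-nullity identity g(λ) = n − rank(A − λI):
  rank(A − (-2)·I) = 2, so dim ker(A − (-2)·I) = n − 2 = 2

Summary:
  λ = -2: algebraic multiplicity = 4, geometric multiplicity = 2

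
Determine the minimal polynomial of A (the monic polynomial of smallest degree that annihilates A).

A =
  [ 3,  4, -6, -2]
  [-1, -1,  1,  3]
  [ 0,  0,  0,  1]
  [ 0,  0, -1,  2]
x^2 - 2*x + 1

The characteristic polynomial is χ_A(x) = (x - 1)^4, so the eigenvalues are known. The minimal polynomial is
  m_A(x) = Π_λ (x − λ)^{k_λ}
where k_λ is the size of the *largest* Jordan block for λ (equivalently, the smallest k with (A − λI)^k v = 0 for every generalised eigenvector v of λ).

  λ = 1: largest Jordan block has size 2, contributing (x − 1)^2

So m_A(x) = (x - 1)^2 = x^2 - 2*x + 1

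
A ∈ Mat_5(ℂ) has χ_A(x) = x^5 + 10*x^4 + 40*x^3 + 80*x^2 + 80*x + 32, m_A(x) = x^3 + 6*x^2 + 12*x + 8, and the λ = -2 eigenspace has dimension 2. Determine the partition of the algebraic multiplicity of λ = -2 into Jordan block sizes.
Block sizes for λ = -2: [3, 2]

Step 1 — from the characteristic polynomial, algebraic multiplicity of λ = -2 is 5. From dim ker(A − (-2)·I) = 2, there are exactly 2 Jordan blocks for λ = -2.
Step 2 — from the minimal polynomial, the factor (x + 2)^3 tells us the largest block for λ = -2 has size 3.
Step 3 — with total size 5, 2 blocks, and largest block 3, the block sizes (in nonincreasing order) are [3, 2].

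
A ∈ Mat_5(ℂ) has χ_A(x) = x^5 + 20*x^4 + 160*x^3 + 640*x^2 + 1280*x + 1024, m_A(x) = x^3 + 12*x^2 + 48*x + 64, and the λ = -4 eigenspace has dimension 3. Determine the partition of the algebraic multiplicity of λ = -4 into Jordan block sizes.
Block sizes for λ = -4: [3, 1, 1]

Step 1 — from the characteristic polynomial, algebraic multiplicity of λ = -4 is 5. From dim ker(A − (-4)·I) = 3, there are exactly 3 Jordan blocks for λ = -4.
Step 2 — from the minimal polynomial, the factor (x + 4)^3 tells us the largest block for λ = -4 has size 3.
Step 3 — with total size 5, 3 blocks, and largest block 3, the block sizes (in nonincreasing order) are [3, 1, 1].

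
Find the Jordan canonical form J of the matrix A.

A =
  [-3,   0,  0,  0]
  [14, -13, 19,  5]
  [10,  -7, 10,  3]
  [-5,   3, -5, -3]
J_1(-3) ⊕ J_3(-2)

The characteristic polynomial is
  det(x·I − A) = x^4 + 9*x^3 + 30*x^2 + 44*x + 24 = (x + 2)^3*(x + 3)

Eigenvalues and multiplicities (the geometric multiplicity of λ is n − rank(A − λI), which equals the number of Jordan blocks for λ):
  λ = -3: algebraic multiplicity = 1, geometric multiplicity = 1
  λ = -2: algebraic multiplicity = 3, geometric multiplicity = 1

Determining the block sizes for each eigenvalue:
  λ = -3: one block (gm = 1), so the single block has size am = 1 → block sizes [1]
  λ = -2: one block (gm = 1), so the single block has size am = 3 → block sizes [3]

Assembling the blocks gives a Jordan form
J =
  [-3,  0,  0,  0]
  [ 0, -2,  1,  0]
  [ 0,  0, -2,  1]
  [ 0,  0,  0, -2]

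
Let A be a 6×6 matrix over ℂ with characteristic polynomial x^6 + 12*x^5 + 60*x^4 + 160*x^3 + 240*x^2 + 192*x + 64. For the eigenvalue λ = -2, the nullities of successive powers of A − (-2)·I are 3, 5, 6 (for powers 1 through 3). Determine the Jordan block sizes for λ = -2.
Block sizes for λ = -2: [3, 2, 1]

From the dimensions of kernels of powers, the number of Jordan blocks of size at least j is d_j − d_{j−1} where d_j = dim ker(N^j) (with d_0 = 0). Computing the differences gives [3, 2, 1].
The number of blocks of size exactly k is (#blocks of size ≥ k) − (#blocks of size ≥ k + 1), so the partition is: 1 block(s) of size 1, 1 block(s) of size 2, 1 block(s) of size 3.
In nonincreasing order the block sizes are [3, 2, 1].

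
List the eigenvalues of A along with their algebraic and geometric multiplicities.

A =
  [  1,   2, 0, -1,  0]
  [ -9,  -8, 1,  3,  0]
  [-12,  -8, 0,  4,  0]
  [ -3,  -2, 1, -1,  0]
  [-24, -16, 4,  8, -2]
λ = -2: alg = 5, geom = 3

Step 1 — factor the characteristic polynomial to read off the algebraic multiplicities:
  χ_A(x) = (x + 2)^5

Step 2 — compute geometric multiplicities via the rank-nullity identity g(λ) = n − rank(A − λI):
  rank(A − (-2)·I) = 2, so dim ker(A − (-2)·I) = n − 2 = 3

Summary:
  λ = -2: algebraic multiplicity = 5, geometric multiplicity = 3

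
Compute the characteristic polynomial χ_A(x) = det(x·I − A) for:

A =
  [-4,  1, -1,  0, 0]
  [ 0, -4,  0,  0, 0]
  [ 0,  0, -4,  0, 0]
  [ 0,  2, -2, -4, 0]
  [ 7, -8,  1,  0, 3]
x^5 + 13*x^4 + 48*x^3 - 32*x^2 - 512*x - 768

Expanding det(x·I − A) (e.g. by cofactor expansion or by noting that A is similar to its Jordan form J, which has the same characteristic polynomial as A) gives
  χ_A(x) = x^5 + 13*x^4 + 48*x^3 - 32*x^2 - 512*x - 768
which factors as (x - 3)*(x + 4)^4. The eigenvalues (with algebraic multiplicities) are λ = -4 with multiplicity 4, λ = 3 with multiplicity 1.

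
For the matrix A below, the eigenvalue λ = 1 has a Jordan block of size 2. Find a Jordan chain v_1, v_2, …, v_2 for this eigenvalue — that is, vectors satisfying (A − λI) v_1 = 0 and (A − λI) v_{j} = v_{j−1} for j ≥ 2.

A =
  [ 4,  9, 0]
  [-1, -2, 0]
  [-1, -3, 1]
A Jordan chain for λ = 1 of length 2:
v_1 = (3, -1, -1)ᵀ
v_2 = (1, 0, 0)ᵀ

Let N = A − (1)·I. We want v_2 with N^2 v_2 = 0 but N^1 v_2 ≠ 0; then v_{j-1} := N · v_j for j = 2, …, 2.

Pick v_2 = (1, 0, 0)ᵀ.
Then v_1 = N · v_2 = (3, -1, -1)ᵀ.

Sanity check: (A − (1)·I) v_1 = (0, 0, 0)ᵀ = 0. ✓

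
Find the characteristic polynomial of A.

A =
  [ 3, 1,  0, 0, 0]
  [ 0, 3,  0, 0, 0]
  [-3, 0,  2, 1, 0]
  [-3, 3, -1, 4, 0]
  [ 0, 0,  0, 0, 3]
x^5 - 15*x^4 + 90*x^3 - 270*x^2 + 405*x - 243

Expanding det(x·I − A) (e.g. by cofactor expansion or by noting that A is similar to its Jordan form J, which has the same characteristic polynomial as A) gives
  χ_A(x) = x^5 - 15*x^4 + 90*x^3 - 270*x^2 + 405*x - 243
which factors as (x - 3)^5. The eigenvalues (with algebraic multiplicities) are λ = 3 with multiplicity 5.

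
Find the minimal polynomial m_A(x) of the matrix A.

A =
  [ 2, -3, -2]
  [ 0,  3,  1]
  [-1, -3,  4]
x^3 - 9*x^2 + 27*x - 27

The characteristic polynomial is χ_A(x) = (x - 3)^3, so the eigenvalues are known. The minimal polynomial is
  m_A(x) = Π_λ (x − λ)^{k_λ}
where k_λ is the size of the *largest* Jordan block for λ (equivalently, the smallest k with (A − λI)^k v = 0 for every generalised eigenvector v of λ).

  λ = 3: largest Jordan block has size 3, contributing (x − 3)^3

So m_A(x) = (x - 3)^3 = x^3 - 9*x^2 + 27*x - 27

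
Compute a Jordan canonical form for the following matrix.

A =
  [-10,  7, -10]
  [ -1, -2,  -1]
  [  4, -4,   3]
J_3(-3)

The characteristic polynomial is
  det(x·I − A) = x^3 + 9*x^2 + 27*x + 27 = (x + 3)^3

Eigenvalues and multiplicities (the geometric multiplicity of λ is n − rank(A − λI), which equals the number of Jordan blocks for λ):
  λ = -3: algebraic multiplicity = 3, geometric multiplicity = 1

Determining the block sizes for each eigenvalue:
  λ = -3: one block (gm = 1), so the single block has size am = 3 → block sizes [3]

Assembling the blocks gives a Jordan form
J =
  [-3,  1,  0]
  [ 0, -3,  1]
  [ 0,  0, -3]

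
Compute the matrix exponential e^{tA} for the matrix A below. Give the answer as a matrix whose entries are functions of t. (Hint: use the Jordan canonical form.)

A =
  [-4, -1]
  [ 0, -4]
e^{tA} =
  [exp(-4*t), -t*exp(-4*t)]
  [0, exp(-4*t)]

Strategy: write A = P · J · P⁻¹ where J is a Jordan canonical form, so e^{tA} = P · e^{tJ} · P⁻¹, and e^{tJ} can be computed block-by-block.

A has Jordan form
J =
  [-4,  1]
  [ 0, -4]
(up to reordering of blocks).

Per-block formulas:
  For a 2×2 Jordan block J_2(-4): exp(t · J_2(-4)) = e^(-4t)·(I + t·N), where N is the 2×2 nilpotent shift.

After assembling e^{tJ} and conjugating by P, we get:

e^{tA} =
  [exp(-4*t), -t*exp(-4*t)]
  [0, exp(-4*t)]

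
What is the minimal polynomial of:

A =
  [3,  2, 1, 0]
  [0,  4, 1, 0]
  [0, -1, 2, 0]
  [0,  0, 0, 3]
x^3 - 9*x^2 + 27*x - 27

The characteristic polynomial is χ_A(x) = (x - 3)^4, so the eigenvalues are known. The minimal polynomial is
  m_A(x) = Π_λ (x − λ)^{k_λ}
where k_λ is the size of the *largest* Jordan block for λ (equivalently, the smallest k with (A − λI)^k v = 0 for every generalised eigenvector v of λ).

  λ = 3: largest Jordan block has size 3, contributing (x − 3)^3

So m_A(x) = (x - 3)^3 = x^3 - 9*x^2 + 27*x - 27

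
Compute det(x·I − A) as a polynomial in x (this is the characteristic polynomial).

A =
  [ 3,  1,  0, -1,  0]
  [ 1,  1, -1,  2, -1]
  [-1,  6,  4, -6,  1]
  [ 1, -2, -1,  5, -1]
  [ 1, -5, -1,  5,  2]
x^5 - 15*x^4 + 90*x^3 - 270*x^2 + 405*x - 243

Expanding det(x·I − A) (e.g. by cofactor expansion or by noting that A is similar to its Jordan form J, which has the same characteristic polynomial as A) gives
  χ_A(x) = x^5 - 15*x^4 + 90*x^3 - 270*x^2 + 405*x - 243
which factors as (x - 3)^5. The eigenvalues (with algebraic multiplicities) are λ = 3 with multiplicity 5.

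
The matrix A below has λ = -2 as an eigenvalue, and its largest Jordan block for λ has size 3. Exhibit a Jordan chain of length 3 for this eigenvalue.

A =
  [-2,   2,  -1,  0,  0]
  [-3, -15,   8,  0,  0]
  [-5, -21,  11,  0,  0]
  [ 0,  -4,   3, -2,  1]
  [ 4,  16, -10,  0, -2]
A Jordan chain for λ = -2 of length 3:
v_1 = (-1, -1, -2, 1, 2)ᵀ
v_2 = (0, -3, -5, 0, 4)ᵀ
v_3 = (1, 0, 0, 0, 0)ᵀ

Let N = A − (-2)·I. We want v_3 with N^3 v_3 = 0 but N^2 v_3 ≠ 0; then v_{j-1} := N · v_j for j = 3, …, 2.

Pick v_3 = (1, 0, 0, 0, 0)ᵀ.
Then v_2 = N · v_3 = (0, -3, -5, 0, 4)ᵀ.
Then v_1 = N · v_2 = (-1, -1, -2, 1, 2)ᵀ.

Sanity check: (A − (-2)·I) v_1 = (0, 0, 0, 0, 0)ᵀ = 0. ✓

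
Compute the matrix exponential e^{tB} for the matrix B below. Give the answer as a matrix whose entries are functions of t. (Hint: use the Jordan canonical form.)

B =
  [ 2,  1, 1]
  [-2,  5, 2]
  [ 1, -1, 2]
e^{tB} =
  [-t*exp(3*t) + exp(3*t), t*exp(3*t), t*exp(3*t)]
  [-2*t*exp(3*t), 2*t*exp(3*t) + exp(3*t), 2*t*exp(3*t)]
  [t*exp(3*t), -t*exp(3*t), -t*exp(3*t) + exp(3*t)]

Strategy: write B = P · J · P⁻¹ where J is a Jordan canonical form, so e^{tB} = P · e^{tJ} · P⁻¹, and e^{tJ} can be computed block-by-block.

B has Jordan form
J =
  [3, 1, 0]
  [0, 3, 0]
  [0, 0, 3]
(up to reordering of blocks).

Per-block formulas:
  For a 1×1 block at λ = 3: exp(t · [3]) = [e^(3t)].
  For a 2×2 Jordan block J_2(3): exp(t · J_2(3)) = e^(3t)·(I + t·N), where N is the 2×2 nilpotent shift.

After assembling e^{tJ} and conjugating by P, we get:

e^{tB} =
  [-t*exp(3*t) + exp(3*t), t*exp(3*t), t*exp(3*t)]
  [-2*t*exp(3*t), 2*t*exp(3*t) + exp(3*t), 2*t*exp(3*t)]
  [t*exp(3*t), -t*exp(3*t), -t*exp(3*t) + exp(3*t)]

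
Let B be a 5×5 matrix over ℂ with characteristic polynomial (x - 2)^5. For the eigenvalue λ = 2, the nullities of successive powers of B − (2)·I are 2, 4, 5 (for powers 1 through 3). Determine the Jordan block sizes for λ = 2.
Block sizes for λ = 2: [3, 2]

From the dimensions of kernels of powers, the number of Jordan blocks of size at least j is d_j − d_{j−1} where d_j = dim ker(N^j) (with d_0 = 0). Computing the differences gives [2, 2, 1].
The number of blocks of size exactly k is (#blocks of size ≥ k) − (#blocks of size ≥ k + 1), so the partition is: 1 block(s) of size 2, 1 block(s) of size 3.
In nonincreasing order the block sizes are [3, 2].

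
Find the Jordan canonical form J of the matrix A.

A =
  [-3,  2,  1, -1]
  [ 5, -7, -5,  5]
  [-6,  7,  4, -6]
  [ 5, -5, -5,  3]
J_2(-2) ⊕ J_1(-2) ⊕ J_1(3)

The characteristic polynomial is
  det(x·I − A) = x^4 + 3*x^3 - 6*x^2 - 28*x - 24 = (x - 3)*(x + 2)^3

Eigenvalues and multiplicities (the geometric multiplicity of λ is n − rank(A − λI), which equals the number of Jordan blocks for λ):
  λ = -2: algebraic multiplicity = 3, geometric multiplicity = 2
  λ = 3: algebraic multiplicity = 1, geometric multiplicity = 1

Determining the block sizes for each eigenvalue:
  λ = -2: 2 blocks summing to 3 forces exactly one block of size 2 and the rest size 1 → block sizes [2, 1]
  λ = 3: one block (gm = 1), so the single block has size am = 1 → block sizes [1]

Assembling the blocks gives a Jordan form
J =
  [-2,  1,  0, 0]
  [ 0, -2,  0, 0]
  [ 0,  0, -2, 0]
  [ 0,  0,  0, 3]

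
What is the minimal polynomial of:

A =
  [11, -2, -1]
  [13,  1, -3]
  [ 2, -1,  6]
x^3 - 18*x^2 + 108*x - 216

The characteristic polynomial is χ_A(x) = (x - 6)^3, so the eigenvalues are known. The minimal polynomial is
  m_A(x) = Π_λ (x − λ)^{k_λ}
where k_λ is the size of the *largest* Jordan block for λ (equivalently, the smallest k with (A − λI)^k v = 0 for every generalised eigenvector v of λ).

  λ = 6: largest Jordan block has size 3, contributing (x − 6)^3

So m_A(x) = (x - 6)^3 = x^3 - 18*x^2 + 108*x - 216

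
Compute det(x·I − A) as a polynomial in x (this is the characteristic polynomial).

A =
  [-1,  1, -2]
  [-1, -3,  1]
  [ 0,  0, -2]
x^3 + 6*x^2 + 12*x + 8

Expanding det(x·I − A) (e.g. by cofactor expansion or by noting that A is similar to its Jordan form J, which has the same characteristic polynomial as A) gives
  χ_A(x) = x^3 + 6*x^2 + 12*x + 8
which factors as (x + 2)^3. The eigenvalues (with algebraic multiplicities) are λ = -2 with multiplicity 3.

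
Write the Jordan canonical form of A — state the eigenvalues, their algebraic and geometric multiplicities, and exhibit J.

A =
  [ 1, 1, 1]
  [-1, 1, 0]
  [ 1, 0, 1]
J_3(1)

The characteristic polynomial is
  det(x·I − A) = x^3 - 3*x^2 + 3*x - 1 = (x - 1)^3

Eigenvalues and multiplicities (the geometric multiplicity of λ is n − rank(A − λI), which equals the number of Jordan blocks for λ):
  λ = 1: algebraic multiplicity = 3, geometric multiplicity = 1

Determining the block sizes for each eigenvalue:
  λ = 1: one block (gm = 1), so the single block has size am = 3 → block sizes [3]

Assembling the blocks gives a Jordan form
J =
  [1, 1, 0]
  [0, 1, 1]
  [0, 0, 1]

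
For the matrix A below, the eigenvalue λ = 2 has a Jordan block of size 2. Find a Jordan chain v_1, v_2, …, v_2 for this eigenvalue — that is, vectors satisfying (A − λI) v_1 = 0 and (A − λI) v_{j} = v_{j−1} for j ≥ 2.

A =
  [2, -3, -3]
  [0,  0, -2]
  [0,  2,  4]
A Jordan chain for λ = 2 of length 2:
v_1 = (-3, -2, 2)ᵀ
v_2 = (0, 1, 0)ᵀ

Let N = A − (2)·I. We want v_2 with N^2 v_2 = 0 but N^1 v_2 ≠ 0; then v_{j-1} := N · v_j for j = 2, …, 2.

Pick v_2 = (0, 1, 0)ᵀ.
Then v_1 = N · v_2 = (-3, -2, 2)ᵀ.

Sanity check: (A − (2)·I) v_1 = (0, 0, 0)ᵀ = 0. ✓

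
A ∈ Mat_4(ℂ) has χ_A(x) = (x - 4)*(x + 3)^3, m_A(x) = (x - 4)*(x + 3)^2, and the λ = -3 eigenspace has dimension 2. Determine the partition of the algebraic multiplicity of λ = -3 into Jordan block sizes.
Block sizes for λ = -3: [2, 1]

Step 1 — from the characteristic polynomial, algebraic multiplicity of λ = -3 is 3. From dim ker(A − (-3)·I) = 2, there are exactly 2 Jordan blocks for λ = -3.
Step 2 — from the minimal polynomial, the factor (x + 3)^2 tells us the largest block for λ = -3 has size 2.
Step 3 — with total size 3, 2 blocks, and largest block 2, the block sizes (in nonincreasing order) are [2, 1].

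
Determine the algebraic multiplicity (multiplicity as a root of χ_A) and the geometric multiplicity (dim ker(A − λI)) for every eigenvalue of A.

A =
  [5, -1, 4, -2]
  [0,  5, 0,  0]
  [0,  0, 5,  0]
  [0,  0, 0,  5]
λ = 5: alg = 4, geom = 3

Step 1 — factor the characteristic polynomial to read off the algebraic multiplicities:
  χ_A(x) = (x - 5)^4

Step 2 — compute geometric multiplicities via the rank-nullity identity g(λ) = n − rank(A − λI):
  rank(A − (5)·I) = 1, so dim ker(A − (5)·I) = n − 1 = 3

Summary:
  λ = 5: algebraic multiplicity = 4, geometric multiplicity = 3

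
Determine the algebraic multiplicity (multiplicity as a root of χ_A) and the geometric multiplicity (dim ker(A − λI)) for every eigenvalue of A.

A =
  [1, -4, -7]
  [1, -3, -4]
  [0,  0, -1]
λ = -1: alg = 3, geom = 1

Step 1 — factor the characteristic polynomial to read off the algebraic multiplicities:
  χ_A(x) = (x + 1)^3

Step 2 — compute geometric multiplicities via the rank-nullity identity g(λ) = n − rank(A − λI):
  rank(A − (-1)·I) = 2, so dim ker(A − (-1)·I) = n − 2 = 1

Summary:
  λ = -1: algebraic multiplicity = 3, geometric multiplicity = 1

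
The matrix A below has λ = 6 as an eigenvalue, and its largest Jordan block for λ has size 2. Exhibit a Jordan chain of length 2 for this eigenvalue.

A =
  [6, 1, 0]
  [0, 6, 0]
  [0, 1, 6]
A Jordan chain for λ = 6 of length 2:
v_1 = (1, 0, 1)ᵀ
v_2 = (0, 1, 0)ᵀ

Let N = A − (6)·I. We want v_2 with N^2 v_2 = 0 but N^1 v_2 ≠ 0; then v_{j-1} := N · v_j for j = 2, …, 2.

Pick v_2 = (0, 1, 0)ᵀ.
Then v_1 = N · v_2 = (1, 0, 1)ᵀ.

Sanity check: (A − (6)·I) v_1 = (0, 0, 0)ᵀ = 0. ✓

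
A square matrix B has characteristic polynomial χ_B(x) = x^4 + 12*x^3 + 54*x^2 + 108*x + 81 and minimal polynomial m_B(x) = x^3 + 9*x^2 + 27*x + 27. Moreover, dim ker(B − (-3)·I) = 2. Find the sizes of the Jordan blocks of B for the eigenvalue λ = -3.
Block sizes for λ = -3: [3, 1]

Step 1 — from the characteristic polynomial, algebraic multiplicity of λ = -3 is 4. From dim ker(B − (-3)·I) = 2, there are exactly 2 Jordan blocks for λ = -3.
Step 2 — from the minimal polynomial, the factor (x + 3)^3 tells us the largest block for λ = -3 has size 3.
Step 3 — with total size 4, 2 blocks, and largest block 3, the block sizes (in nonincreasing order) are [3, 1].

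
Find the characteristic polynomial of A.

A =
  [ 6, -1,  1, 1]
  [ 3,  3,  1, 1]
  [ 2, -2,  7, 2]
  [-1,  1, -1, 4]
x^4 - 20*x^3 + 150*x^2 - 500*x + 625

Expanding det(x·I − A) (e.g. by cofactor expansion or by noting that A is similar to its Jordan form J, which has the same characteristic polynomial as A) gives
  χ_A(x) = x^4 - 20*x^3 + 150*x^2 - 500*x + 625
which factors as (x - 5)^4. The eigenvalues (with algebraic multiplicities) are λ = 5 with multiplicity 4.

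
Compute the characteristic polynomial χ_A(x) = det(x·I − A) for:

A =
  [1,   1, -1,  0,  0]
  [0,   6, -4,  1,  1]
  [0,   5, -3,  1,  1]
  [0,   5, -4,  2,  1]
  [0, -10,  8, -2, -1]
x^5 - 5*x^4 + 10*x^3 - 10*x^2 + 5*x - 1

Expanding det(x·I − A) (e.g. by cofactor expansion or by noting that A is similar to its Jordan form J, which has the same characteristic polynomial as A) gives
  χ_A(x) = x^5 - 5*x^4 + 10*x^3 - 10*x^2 + 5*x - 1
which factors as (x - 1)^5. The eigenvalues (with algebraic multiplicities) are λ = 1 with multiplicity 5.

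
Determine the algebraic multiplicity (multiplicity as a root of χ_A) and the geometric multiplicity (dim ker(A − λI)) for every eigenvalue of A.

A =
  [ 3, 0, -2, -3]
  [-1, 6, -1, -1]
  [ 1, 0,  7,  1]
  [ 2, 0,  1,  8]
λ = 6: alg = 4, geom = 2

Step 1 — factor the characteristic polynomial to read off the algebraic multiplicities:
  χ_A(x) = (x - 6)^4

Step 2 — compute geometric multiplicities via the rank-nullity identity g(λ) = n − rank(A − λI):
  rank(A − (6)·I) = 2, so dim ker(A − (6)·I) = n − 2 = 2

Summary:
  λ = 6: algebraic multiplicity = 4, geometric multiplicity = 2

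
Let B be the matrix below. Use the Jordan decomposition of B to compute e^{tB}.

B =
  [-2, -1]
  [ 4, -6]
e^{tB} =
  [2*t*exp(-4*t) + exp(-4*t), -t*exp(-4*t)]
  [4*t*exp(-4*t), -2*t*exp(-4*t) + exp(-4*t)]

Strategy: write B = P · J · P⁻¹ where J is a Jordan canonical form, so e^{tB} = P · e^{tJ} · P⁻¹, and e^{tJ} can be computed block-by-block.

B has Jordan form
J =
  [-4,  1]
  [ 0, -4]
(up to reordering of blocks).

Per-block formulas:
  For a 2×2 Jordan block J_2(-4): exp(t · J_2(-4)) = e^(-4t)·(I + t·N), where N is the 2×2 nilpotent shift.

After assembling e^{tJ} and conjugating by P, we get:

e^{tB} =
  [2*t*exp(-4*t) + exp(-4*t), -t*exp(-4*t)]
  [4*t*exp(-4*t), -2*t*exp(-4*t) + exp(-4*t)]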